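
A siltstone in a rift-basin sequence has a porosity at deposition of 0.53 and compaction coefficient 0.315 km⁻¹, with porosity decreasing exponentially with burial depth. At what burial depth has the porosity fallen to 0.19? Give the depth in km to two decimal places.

Invert Athy's law: Z = ln(φ₀/φ) / β
Z = ln(0.53/0.19) / 0.315 = ln(2.789) / 0.315 = 1.0259 / 0.315 = 3.257 km

3.26 km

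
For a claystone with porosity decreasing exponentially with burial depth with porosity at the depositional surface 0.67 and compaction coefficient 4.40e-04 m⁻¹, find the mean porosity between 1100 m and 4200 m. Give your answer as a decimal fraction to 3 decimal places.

Working in km (1 km = 1000 m; k in km⁻¹ = k in m⁻¹ × 1000):
⟨φ⟩ = (1/(d₂−d₁)) ∫ φ₀ e^(−kd) dd = φ₀·(e^(−k·d₁) − e^(−k·d₂)) / (k·(d₂−d₁))
e^(−0.44×1.1) = 0.6163; e^(−0.44×4.2) = 0.1576
⟨φ⟩ = 0.67 × (0.6163 − 0.1576) / (0.44 × 3.1) = 0.67 × 0.3363 = 0.2253

0.225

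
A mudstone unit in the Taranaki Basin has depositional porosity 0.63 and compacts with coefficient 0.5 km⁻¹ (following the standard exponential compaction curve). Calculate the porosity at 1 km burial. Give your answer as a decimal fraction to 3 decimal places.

phi = phi₀·exp(−k·z) = 0.63 × exp(−0.5 × 1) = 0.63 × exp(−0.5)
  = 0.63 × 0.6065 = 0.3821

0.382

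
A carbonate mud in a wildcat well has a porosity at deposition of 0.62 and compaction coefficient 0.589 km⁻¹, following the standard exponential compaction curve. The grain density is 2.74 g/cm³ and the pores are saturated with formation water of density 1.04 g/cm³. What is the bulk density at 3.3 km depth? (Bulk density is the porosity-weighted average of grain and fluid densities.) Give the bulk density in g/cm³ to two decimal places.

2.59 g/cm³

Porosity at depth: phi = 0.62·exp(−0.589×3.3) = 0.62×0.1432 = 0.0888
Bulk density: ρ_b = (1−phi)ρ_g + phi·ρ_f = 0.9112×2.74 + 0.0888×1.04
       = 2.497 + 0.092 = 2.589 g/cm³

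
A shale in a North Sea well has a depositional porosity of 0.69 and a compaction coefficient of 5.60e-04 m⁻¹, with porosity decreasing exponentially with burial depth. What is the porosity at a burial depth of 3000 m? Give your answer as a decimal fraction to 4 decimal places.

0.1286

Working in km (1 km = 1000 m; k in km⁻¹ = k in m⁻¹ × 1000):
phi = phi₀·exp(−k·Z) = 0.69 × exp(−0.56 × 3) = 0.69 × exp(−1.68)
  = 0.69 × 0.1864 = 0.1286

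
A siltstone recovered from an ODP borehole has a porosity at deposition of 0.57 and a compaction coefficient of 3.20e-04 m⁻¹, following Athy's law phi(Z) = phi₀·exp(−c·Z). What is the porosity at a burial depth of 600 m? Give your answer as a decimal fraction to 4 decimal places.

0.4704

Working in km (1 km = 1000 m; c in km⁻¹ = c in m⁻¹ × 1000):
phi = phi₀·exp(−c·Z) = 0.57 × exp(−0.32 × 0.6) = 0.57 × exp(−0.192)
  = 0.57 × 0.8253 = 0.4704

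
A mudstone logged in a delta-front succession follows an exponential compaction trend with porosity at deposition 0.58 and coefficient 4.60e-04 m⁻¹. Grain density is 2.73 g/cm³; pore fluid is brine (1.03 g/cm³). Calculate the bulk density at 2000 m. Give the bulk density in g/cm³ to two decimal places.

2.34 g/cm³

Working in km (1 km = 1000 m; k in km⁻¹ = k in m⁻¹ × 1000):
Porosity at depth: n = 0.58·exp(−0.46×2) = 0.58×0.3985 = 0.2311
Bulk density: ρ_b = (1−n)ρ_g + n·ρ_f = 0.7689×2.73 + 0.2311×1.03
       = 2.099 + 0.238 = 2.337 g/cm³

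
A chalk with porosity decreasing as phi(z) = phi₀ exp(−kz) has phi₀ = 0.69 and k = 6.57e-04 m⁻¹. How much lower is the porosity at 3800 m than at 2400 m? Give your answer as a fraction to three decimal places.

Working in km (1 km = 1000 m; k in km⁻¹ = k in m⁻¹ × 1000):
phi(2.4) = 0.69·e^(−0.657×2.4) = 0.1426
phi(3.8) = 0.69·e^(−0.657×3.8) = 0.0568
Δphi = 0.1426 − 0.0568 = 0.0857

0.086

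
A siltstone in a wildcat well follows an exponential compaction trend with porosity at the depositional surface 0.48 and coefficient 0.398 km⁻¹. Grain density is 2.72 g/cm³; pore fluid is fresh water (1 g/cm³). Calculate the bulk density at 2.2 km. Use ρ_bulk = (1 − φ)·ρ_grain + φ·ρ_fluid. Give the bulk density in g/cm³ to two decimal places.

Porosity at depth: n = 0.48·exp(−0.398×2.2) = 0.48×0.4166 = 0.2000
Bulk density: ρ_b = (1−n)ρ_g + n·ρ_f = 0.8000×2.72 + 0.2000×1
       = 2.176 + 0.200 = 2.376 g/cm³

2.38 g/cm³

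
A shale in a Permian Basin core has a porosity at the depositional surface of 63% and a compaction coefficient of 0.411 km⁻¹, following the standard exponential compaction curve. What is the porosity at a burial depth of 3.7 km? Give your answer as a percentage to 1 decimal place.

φ = φ₀·exp(−β·z) = 0.63 × exp(−0.411 × 3.7) = 0.63 × exp(−1.521)
  = 0.63 × 0.2186 = 0.1377

13.8%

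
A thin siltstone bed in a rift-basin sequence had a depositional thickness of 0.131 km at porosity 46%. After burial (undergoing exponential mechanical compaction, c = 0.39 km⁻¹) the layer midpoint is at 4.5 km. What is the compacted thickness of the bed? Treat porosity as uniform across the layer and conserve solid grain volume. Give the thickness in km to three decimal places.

Porosity at 4.5 km: n = 0.46·exp(−0.39×4.5) = 0.0795
Solid-volume conservation: h(1−n) = h₀(1−n₀) ⇒ h = h₀·(1−n₀)/(1−n)
h = 0.131 × (1 − 0.46)/(1 − 0.0795) = 0.131 × 0.5867 = 0.0769 km

0.077 km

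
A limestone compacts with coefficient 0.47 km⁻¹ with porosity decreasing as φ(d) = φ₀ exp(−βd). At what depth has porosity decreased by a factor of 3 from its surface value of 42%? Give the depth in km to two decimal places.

φ/φ₀ = 1/3 ⇒ exp(−β·d) = 1/3 ⇒ d = ln(3) / β
d = 1.0986 / 0.47 = 2.337 km

2.34 km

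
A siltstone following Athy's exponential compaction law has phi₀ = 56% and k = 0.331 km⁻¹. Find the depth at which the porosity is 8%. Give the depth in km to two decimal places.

Invert Athy's law: z = ln(phi₀/phi) / k
z = ln(0.56/0.08) / 0.331 = ln(7) / 0.331 = 1.9459 / 0.331 = 5.879 km

5.88 km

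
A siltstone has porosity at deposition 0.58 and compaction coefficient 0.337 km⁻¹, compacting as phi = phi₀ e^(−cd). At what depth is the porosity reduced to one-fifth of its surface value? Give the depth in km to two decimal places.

4.78 km

phi/phi₀ = 1/5 ⇒ exp(−c·d) = 1/5 ⇒ d = ln(5) / c
d = 1.6094 / 0.337 = 4.776 km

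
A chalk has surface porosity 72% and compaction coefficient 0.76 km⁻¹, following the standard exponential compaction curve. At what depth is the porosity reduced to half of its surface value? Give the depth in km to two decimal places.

φ/φ₀ = 1/2 ⇒ exp(−c·z) = 1/2 ⇒ z = ln(2) / c
z = 0.6931 / 0.76 = 0.912 km

0.91 km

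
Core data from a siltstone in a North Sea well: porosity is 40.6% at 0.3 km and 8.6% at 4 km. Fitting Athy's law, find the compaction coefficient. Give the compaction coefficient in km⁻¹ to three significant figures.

Athy: phi(Z) = phi₀ e^(−kZ) ⇒ phi₁/phi₂ = e^{k(Z₂−Z₁)} ⇒ k = ln(phi₁/phi₂)/(Z₂−Z₁)
k = ln(0.406/0.086) / (4 − 0.3) = ln(4.721) / 3.7 = 1.5520 / 3.7 = 0.4195 km⁻¹

0.419 km⁻¹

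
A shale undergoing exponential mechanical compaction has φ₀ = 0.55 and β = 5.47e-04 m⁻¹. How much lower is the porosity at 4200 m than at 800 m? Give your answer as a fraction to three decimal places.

0.300

Working in km (1 km = 1000 m; β in km⁻¹ = β in m⁻¹ × 1000):
φ(0.8) = 0.55·e^(−0.547×0.8) = 0.3551
φ(4.2) = 0.55·e^(−0.547×4.2) = 0.0553
Δφ = 0.3551 − 0.0553 = 0.2998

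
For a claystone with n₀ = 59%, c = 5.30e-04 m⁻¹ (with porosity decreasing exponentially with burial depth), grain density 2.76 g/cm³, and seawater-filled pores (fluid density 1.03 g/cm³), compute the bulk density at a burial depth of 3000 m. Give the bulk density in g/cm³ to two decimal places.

Working in km (1 km = 1000 m; c in km⁻¹ = c in m⁻¹ × 1000):
Porosity at depth: n = 0.59·exp(−0.53×3) = 0.59×0.2039 = 0.1203
Bulk density: ρ_b = (1−n)ρ_g + n·ρ_f = 0.8797×2.76 + 0.1203×1.03
       = 2.428 + 0.124 = 2.552 g/cm³

2.55 g/cm³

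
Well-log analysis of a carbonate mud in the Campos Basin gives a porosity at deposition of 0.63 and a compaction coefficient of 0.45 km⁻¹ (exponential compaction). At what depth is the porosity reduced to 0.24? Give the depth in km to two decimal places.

Invert Athy's law: z = ln(phi₀/phi) / β
z = ln(0.63/0.24) / 0.45 = ln(2.625) / 0.45 = 0.9651 / 0.45 = 2.145 km

2.14 km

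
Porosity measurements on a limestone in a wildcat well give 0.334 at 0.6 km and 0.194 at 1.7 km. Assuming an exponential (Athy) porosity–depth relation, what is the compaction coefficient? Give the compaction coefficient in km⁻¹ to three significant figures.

0.494 km⁻¹

Athy: φ(Z) = φ₀ e^(−kZ) ⇒ φ₁/φ₂ = e^{k(Z₂−Z₁)} ⇒ k = ln(φ₁/φ₂)/(Z₂−Z₁)
k = ln(0.334/0.194) / (1.7 − 0.6) = ln(1.722) / 1.1 = 0.5433 / 1.1 = 0.4939 km⁻¹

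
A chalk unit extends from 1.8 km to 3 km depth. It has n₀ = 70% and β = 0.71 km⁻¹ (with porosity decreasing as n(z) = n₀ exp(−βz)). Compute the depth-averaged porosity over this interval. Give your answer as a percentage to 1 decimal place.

13.1%

⟨n⟩ = (1/(z₂−z₁)) ∫ n₀ e^(−βz) dz = n₀·(e^(−β·z₁) − e^(−β·z₂)) / (β·(z₂−z₁))
e^(−0.71×1.8) = 0.2786; e^(−0.71×3) = 0.1188
⟨n⟩ = 0.7 × (0.2786 − 0.1188) / (0.71 × 1.2) = 0.7 × 0.1875 = 0.1313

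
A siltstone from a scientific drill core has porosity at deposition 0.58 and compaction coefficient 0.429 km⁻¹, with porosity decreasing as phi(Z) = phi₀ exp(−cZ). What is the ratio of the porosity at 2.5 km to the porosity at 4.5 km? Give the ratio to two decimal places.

phi(Z₁)/phi(Z₂) = e^(−c·Z₁)/e^(−c·Z₂) = e^{c(Z₂−Z₁)}
= exp(0.429 × 2) = exp(0.858) = 2.3584

2.36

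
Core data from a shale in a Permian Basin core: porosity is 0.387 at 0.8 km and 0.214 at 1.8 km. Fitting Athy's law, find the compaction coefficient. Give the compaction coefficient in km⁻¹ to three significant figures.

0.592 km⁻¹

Athy: n(z) = n₀ e^(−kz) ⇒ n₁/n₂ = e^{k(z₂−z₁)} ⇒ k = ln(n₁/n₂)/(z₂−z₁)
k = ln(0.387/0.214) / (1.8 − 0.8) = ln(1.808) / 1 = 0.5924 / 1 = 0.5924 km⁻¹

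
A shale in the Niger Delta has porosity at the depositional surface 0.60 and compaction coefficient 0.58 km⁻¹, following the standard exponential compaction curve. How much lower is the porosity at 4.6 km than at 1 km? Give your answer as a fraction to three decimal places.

0.294

n(1) = 0.6·e^(−0.58×1) = 0.3359
n(4.6) = 0.6·e^(−0.58×4.6) = 0.0416
Δn = 0.3359 − 0.0416 = 0.2943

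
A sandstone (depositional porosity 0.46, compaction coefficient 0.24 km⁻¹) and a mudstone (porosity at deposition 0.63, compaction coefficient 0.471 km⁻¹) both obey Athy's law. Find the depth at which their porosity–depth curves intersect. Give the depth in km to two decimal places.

Set φ₀ₐ e^(−βₐZ) = φ₀ᵦ e^(−βᵦZ) ⇒ ln(φ₀ₐ/φ₀ᵦ) = (βₐ − βᵦ)·Z
Z = ln(0.46/0.63) / (0.24 − 0.471) = -0.3145 / -0.231 = 1.361 km

1.36 km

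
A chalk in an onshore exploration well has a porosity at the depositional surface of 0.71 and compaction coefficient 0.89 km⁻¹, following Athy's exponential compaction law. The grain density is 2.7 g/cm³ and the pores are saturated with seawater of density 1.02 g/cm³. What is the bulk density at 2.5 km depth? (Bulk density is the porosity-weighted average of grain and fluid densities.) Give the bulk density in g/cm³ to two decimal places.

Porosity at depth: n = 0.71·exp(−0.89×2.5) = 0.71×0.1081 = 0.0767
Bulk density: ρ_b = (1−n)ρ_g + n·ρ_f = 0.9233×2.7 + 0.0767×1.02
       = 2.493 + 0.078 = 2.571 g/cm³

2.57 g/cm³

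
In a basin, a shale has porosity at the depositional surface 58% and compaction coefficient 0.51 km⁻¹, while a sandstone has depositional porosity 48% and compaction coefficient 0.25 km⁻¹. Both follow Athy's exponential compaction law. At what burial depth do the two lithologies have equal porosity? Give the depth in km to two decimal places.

0.73 km

Set φ₀ₐ e^(−βₐz) = φ₀ᵦ e^(−βᵦz) ⇒ ln(φ₀ₐ/φ₀ᵦ) = (βₐ − βᵦ)·z
z = ln(0.58/0.48) / (0.51 − 0.25) = 0.1892 / 0.26 = 0.728 km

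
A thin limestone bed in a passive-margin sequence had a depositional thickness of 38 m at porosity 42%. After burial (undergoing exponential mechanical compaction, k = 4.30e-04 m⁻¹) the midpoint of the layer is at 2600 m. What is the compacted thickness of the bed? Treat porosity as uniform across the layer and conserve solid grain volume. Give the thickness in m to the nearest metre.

Working in km (1 km = 1000 m; k in km⁻¹ = k in m⁻¹ × 1000):
Porosity at 2.6 km: phi = 0.42·exp(−0.43×2.6) = 0.1373
Solid-volume conservation: h(1−phi) = h₀(1−phi₀) ⇒ h = h₀·(1−phi₀)/(1−phi)
h = 0.038 × (1 − 0.42)/(1 − 0.1373) = 0.038 × 0.6723 = 0.0255 km

26 m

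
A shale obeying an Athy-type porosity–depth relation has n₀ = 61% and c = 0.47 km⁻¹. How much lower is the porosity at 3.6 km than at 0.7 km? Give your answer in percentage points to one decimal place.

n(0.7) = 0.61·e^(−0.47×0.7) = 0.4390
n(3.6) = 0.61·e^(−0.47×3.6) = 0.1123
Δn = 0.4390 − 0.1123 = 0.3267

32.7 percentage points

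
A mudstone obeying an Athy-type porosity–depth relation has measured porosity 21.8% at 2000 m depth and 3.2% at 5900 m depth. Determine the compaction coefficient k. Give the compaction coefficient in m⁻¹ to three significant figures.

0.000492 m⁻¹

Working in km (1 km = 1000 m; k in km⁻¹ = k in m⁻¹ × 1000):
Athy: n(d) = n₀ e^(−kd) ⇒ n₁/n₂ = e^{k(d₂−d₁)} ⇒ k = ln(n₁/n₂)/(d₂−d₁)
k = ln(0.218/0.032) / (5.9 − 2) = ln(6.812) / 3.9 = 1.9188 / 3.9 = 0.492 km⁻¹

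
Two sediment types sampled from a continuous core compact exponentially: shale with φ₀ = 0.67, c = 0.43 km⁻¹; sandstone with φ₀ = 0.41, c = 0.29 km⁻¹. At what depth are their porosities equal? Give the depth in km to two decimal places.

3.51 km

Set φ₀ₐ e^(−cₐd) = φ₀ᵦ e^(−cᵦd) ⇒ ln(φ₀ₐ/φ₀ᵦ) = (cₐ − cᵦ)·d
d = ln(0.67/0.41) / (0.43 − 0.29) = 0.4911 / 0.14 = 3.508 km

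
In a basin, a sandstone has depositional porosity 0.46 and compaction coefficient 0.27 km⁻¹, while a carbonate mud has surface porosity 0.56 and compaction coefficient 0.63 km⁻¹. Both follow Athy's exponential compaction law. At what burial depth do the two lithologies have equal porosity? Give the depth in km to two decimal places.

Set phi₀ₐ e^(−kₐd) = phi₀ᵦ e^(−kᵦd) ⇒ ln(phi₀ₐ/phi₀ᵦ) = (kₐ − kᵦ)·d
d = ln(0.46/0.56) / (0.27 − 0.63) = -0.1967 / -0.36 = 0.546 km

0.55 km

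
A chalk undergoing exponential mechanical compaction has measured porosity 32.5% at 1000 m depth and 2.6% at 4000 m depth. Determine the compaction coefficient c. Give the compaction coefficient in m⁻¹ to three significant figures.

Working in km (1 km = 1000 m; c in km⁻¹ = c in m⁻¹ × 1000):
Athy: φ(Z) = φ₀ e^(−cZ) ⇒ φ₁/φ₂ = e^{c(Z₂−Z₁)} ⇒ c = ln(φ₁/φ₂)/(Z₂−Z₁)
c = ln(0.325/0.026) / (4 − 1) = ln(12.5) / 3 = 2.5257 / 3 = 0.8419 km⁻¹

0.000842 m⁻¹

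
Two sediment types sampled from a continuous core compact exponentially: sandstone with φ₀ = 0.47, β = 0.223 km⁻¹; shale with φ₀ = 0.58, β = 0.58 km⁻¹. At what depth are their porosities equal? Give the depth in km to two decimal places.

0.59 km

Set φ₀ₐ e^(−βₐz) = φ₀ᵦ e^(−βᵦz) ⇒ ln(φ₀ₐ/φ₀ᵦ) = (βₐ − βᵦ)·z
z = ln(0.47/0.58) / (0.223 − 0.58) = -0.2103 / -0.357 = 0.589 km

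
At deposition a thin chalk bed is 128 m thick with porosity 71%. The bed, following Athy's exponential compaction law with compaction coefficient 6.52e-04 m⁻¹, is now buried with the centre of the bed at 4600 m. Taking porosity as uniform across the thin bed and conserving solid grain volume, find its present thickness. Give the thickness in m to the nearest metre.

Working in km (1 km = 1000 m; β in km⁻¹ = β in m⁻¹ × 1000):
Porosity at 4.6 km: φ = 0.71·exp(−0.652×4.6) = 0.0354
Solid-volume conservation: h(1−φ) = h₀(1−φ₀) ⇒ h = h₀·(1−φ₀)/(1−φ)
h = 0.128 × (1 − 0.71)/(1 − 0.0354) = 0.128 × 0.3006 = 0.0385 km

38 m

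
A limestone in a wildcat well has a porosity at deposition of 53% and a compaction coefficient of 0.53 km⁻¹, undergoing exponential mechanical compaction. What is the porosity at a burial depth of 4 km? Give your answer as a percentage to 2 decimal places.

n = n₀·exp(−β·z) = 0.53 × exp(−0.53 × 4) = 0.53 × exp(−2.12)
  = 0.53 × 0.1200 = 0.0636

6.36%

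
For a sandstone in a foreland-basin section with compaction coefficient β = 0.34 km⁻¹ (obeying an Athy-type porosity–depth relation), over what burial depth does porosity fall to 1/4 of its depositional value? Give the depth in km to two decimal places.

φ/φ₀ = 1/4 ⇒ exp(−β·d) = 1/4 ⇒ d = ln(4) / β
d = 1.3863 / 0.34 = 4.077 km

4.08 km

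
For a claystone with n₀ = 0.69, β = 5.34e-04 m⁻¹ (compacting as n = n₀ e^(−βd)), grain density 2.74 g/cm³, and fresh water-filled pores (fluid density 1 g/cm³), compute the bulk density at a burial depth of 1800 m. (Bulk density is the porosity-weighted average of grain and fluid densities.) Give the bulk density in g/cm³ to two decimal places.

Working in km (1 km = 1000 m; β in km⁻¹ = β in m⁻¹ × 1000):
Porosity at depth: n = 0.69·exp(−0.534×1.8) = 0.69×0.3824 = 0.2639
Bulk density: ρ_b = (1−n)ρ_g + n·ρ_f = 0.7361×2.74 + 0.2639×1
       = 2.017 + 0.264 = 2.281 g/cm³

2.28 g/cm³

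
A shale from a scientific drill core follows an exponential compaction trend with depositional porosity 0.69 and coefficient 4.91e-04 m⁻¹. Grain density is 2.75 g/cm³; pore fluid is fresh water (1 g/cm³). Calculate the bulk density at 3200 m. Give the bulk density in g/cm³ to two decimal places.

2.50 g/cm³

Working in km (1 km = 1000 m; k in km⁻¹ = k in m⁻¹ × 1000):
Porosity at depth: phi = 0.69·exp(−0.491×3.2) = 0.69×0.2078 = 0.1434
Bulk density: ρ_b = (1−phi)ρ_g + phi·ρ_f = 0.8566×2.75 + 0.1434×1
       = 2.356 + 0.143 = 2.499 g/cm³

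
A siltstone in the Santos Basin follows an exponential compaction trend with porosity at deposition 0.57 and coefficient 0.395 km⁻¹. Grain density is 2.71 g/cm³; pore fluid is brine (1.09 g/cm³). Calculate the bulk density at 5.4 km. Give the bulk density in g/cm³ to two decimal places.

Porosity at depth: n = 0.57·exp(−0.395×5.4) = 0.57×0.1185 = 0.0675
Bulk density: ρ_b = (1−n)ρ_g + n·ρ_f = 0.9325×2.71 + 0.0675×1.09
       = 2.527 + 0.074 = 2.601 g/cm³

2.60 g/cm³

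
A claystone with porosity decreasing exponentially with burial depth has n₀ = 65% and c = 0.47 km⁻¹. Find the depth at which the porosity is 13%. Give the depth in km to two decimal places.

Invert Athy's law: z = ln(n₀/n) / c
z = ln(0.65/0.13) / 0.47 = ln(5) / 0.47 = 1.6094 / 0.47 = 3.424 km

3.42 km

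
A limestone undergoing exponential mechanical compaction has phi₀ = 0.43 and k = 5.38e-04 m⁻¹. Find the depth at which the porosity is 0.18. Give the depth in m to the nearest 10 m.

Working in km (1 km = 1000 m; k in km⁻¹ = k in m⁻¹ × 1000):
Invert Athy's law: Z = ln(phi₀/phi) / k
Z = ln(0.43/0.18) / 0.538 = ln(2.389) / 0.538 = 0.8708 / 0.538 = 1.619 km

1620 m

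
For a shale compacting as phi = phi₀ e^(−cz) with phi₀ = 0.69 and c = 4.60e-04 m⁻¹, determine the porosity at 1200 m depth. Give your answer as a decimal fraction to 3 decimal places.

Working in km (1 km = 1000 m; c in km⁻¹ = c in m⁻¹ × 1000):
phi = phi₀·exp(−c·z) = 0.69 × exp(−0.46 × 1.2) = 0.69 × exp(−0.552)
  = 0.69 × 0.5758 = 0.3973

0.397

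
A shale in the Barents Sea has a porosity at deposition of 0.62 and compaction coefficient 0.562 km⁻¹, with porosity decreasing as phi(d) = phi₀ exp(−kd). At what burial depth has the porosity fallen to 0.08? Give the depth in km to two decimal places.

3.64 km

Invert Athy's law: d = ln(phi₀/phi) / k
d = ln(0.62/0.08) / 0.562 = ln(7.75) / 0.562 = 2.0477 / 0.562 = 3.644 km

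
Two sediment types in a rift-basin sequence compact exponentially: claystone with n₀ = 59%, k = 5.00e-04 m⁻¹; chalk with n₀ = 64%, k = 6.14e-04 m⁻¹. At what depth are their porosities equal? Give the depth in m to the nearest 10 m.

Working in km (1 km = 1000 m; k in km⁻¹ = k in m⁻¹ × 1000):
Set n₀ₐ e^(−kₐz) = n₀ᵦ e^(−kᵦz) ⇒ ln(n₀ₐ/n₀ᵦ) = (kₐ − kᵦ)·z
z = ln(0.59/0.64) / (0.5 − 0.614) = -0.0813 / -0.114 = 0.714 km

710 m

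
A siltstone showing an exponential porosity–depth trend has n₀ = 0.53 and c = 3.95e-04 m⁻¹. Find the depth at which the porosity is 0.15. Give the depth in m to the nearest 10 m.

Working in km (1 km = 1000 m; c in km⁻¹ = c in m⁻¹ × 1000):
Invert Athy's law: z = ln(n₀/n) / c
z = ln(0.53/0.15) / 0.395 = ln(3.533) / 0.395 = 1.2622 / 0.395 = 3.196 km

3200 m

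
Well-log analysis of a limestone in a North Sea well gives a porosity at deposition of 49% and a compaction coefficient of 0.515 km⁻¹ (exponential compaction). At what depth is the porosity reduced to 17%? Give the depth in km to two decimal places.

2.06 km

Invert Athy's law: Z = ln(n₀/n) / k
Z = ln(0.49/0.17) / 0.515 = ln(2.882) / 0.515 = 1.0586 / 0.515 = 2.056 km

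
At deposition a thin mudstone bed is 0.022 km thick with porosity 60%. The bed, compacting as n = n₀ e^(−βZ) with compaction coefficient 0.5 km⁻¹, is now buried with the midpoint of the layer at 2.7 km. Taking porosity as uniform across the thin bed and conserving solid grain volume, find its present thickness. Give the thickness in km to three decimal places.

0.010 km

Porosity at 2.7 km: n = 0.6·exp(−0.5×2.7) = 0.1555
Solid-volume conservation: h(1−n) = h₀(1−n₀) ⇒ h = h₀·(1−n₀)/(1−n)
h = 0.022 × (1 − 0.6)/(1 − 0.1555) = 0.022 × 0.4737 = 0.0104 km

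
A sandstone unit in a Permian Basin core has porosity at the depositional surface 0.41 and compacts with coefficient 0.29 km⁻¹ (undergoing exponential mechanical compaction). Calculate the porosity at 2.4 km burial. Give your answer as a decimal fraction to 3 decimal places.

n = n₀·exp(−c·Z) = 0.41 × exp(−0.29 × 2.4) = 0.41 × exp(−0.696)
  = 0.41 × 0.4986 = 0.2044

0.204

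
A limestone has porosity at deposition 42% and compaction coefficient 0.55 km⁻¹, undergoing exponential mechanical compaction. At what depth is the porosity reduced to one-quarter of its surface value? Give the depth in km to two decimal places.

2.52 km

phi/phi₀ = 1/4 ⇒ exp(−β·Z) = 1/4 ⇒ Z = ln(4) / β
Z = 1.3863 / 0.55 = 2.521 km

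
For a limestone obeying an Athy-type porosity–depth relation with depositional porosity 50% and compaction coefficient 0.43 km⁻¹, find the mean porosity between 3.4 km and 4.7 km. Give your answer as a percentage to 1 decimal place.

8.9%

⟨phi⟩ = (1/(z₂−z₁)) ∫ phi₀ e^(−βz) dz = phi₀·(e^(−β·z₁) − e^(−β·z₂)) / (β·(z₂−z₁))
e^(−0.43×3.4) = 0.2318; e^(−0.43×4.7) = 0.1325
⟨phi⟩ = 0.5 × (0.2318 − 0.1325) / (0.43 × 1.3) = 0.5 × 0.1775 = 0.0888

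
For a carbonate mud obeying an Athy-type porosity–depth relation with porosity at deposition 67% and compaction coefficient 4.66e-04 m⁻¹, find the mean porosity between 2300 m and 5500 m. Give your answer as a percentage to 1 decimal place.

11.9%

Working in km (1 km = 1000 m; k in km⁻¹ = k in m⁻¹ × 1000):
⟨n⟩ = (1/(z₂−z₁)) ∫ n₀ e^(−kz) dz = n₀·(e^(−k·z₁) − e^(−k·z₂)) / (k·(z₂−z₁))
e^(−0.466×2.3) = 0.3424; e^(−0.466×5.5) = 0.0771
⟨n⟩ = 0.67 × (0.3424 − 0.0771) / (0.466 × 3.2) = 0.67 × 0.1779 = 0.1192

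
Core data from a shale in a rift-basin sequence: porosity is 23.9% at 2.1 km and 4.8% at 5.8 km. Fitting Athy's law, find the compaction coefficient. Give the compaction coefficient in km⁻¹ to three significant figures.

0.434 km⁻¹

Athy: φ(Z) = φ₀ e^(−βZ) ⇒ φ₁/φ₂ = e^{β(Z₂−Z₁)} ⇒ β = ln(φ₁/φ₂)/(Z₂−Z₁)
β = ln(0.239/0.048) / (5.8 − 2.1) = ln(4.979) / 3.7 = 1.6053 / 3.7 = 0.4339 km⁻¹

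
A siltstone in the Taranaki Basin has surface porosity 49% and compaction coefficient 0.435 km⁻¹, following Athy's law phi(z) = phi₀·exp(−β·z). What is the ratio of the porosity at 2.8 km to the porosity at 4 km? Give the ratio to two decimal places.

phi(z₁)/phi(z₂) = e^(−β·z₁)/e^(−β·z₂) = e^{β(z₂−z₁)}
= exp(0.435 × 1.2) = exp(0.522) = 1.6854

1.69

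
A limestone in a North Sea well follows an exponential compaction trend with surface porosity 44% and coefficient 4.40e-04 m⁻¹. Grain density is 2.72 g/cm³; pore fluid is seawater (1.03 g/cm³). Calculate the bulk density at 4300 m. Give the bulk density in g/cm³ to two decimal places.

Working in km (1 km = 1000 m; c in km⁻¹ = c in m⁻¹ × 1000):
Porosity at depth: n = 0.44·exp(−0.44×4.3) = 0.44×0.1508 = 0.0663
Bulk density: ρ_b = (1−n)ρ_g + n·ρ_f = 0.9337×2.72 + 0.0663×1.03
       = 2.540 + 0.068 = 2.608 g/cm³

2.61 g/cm³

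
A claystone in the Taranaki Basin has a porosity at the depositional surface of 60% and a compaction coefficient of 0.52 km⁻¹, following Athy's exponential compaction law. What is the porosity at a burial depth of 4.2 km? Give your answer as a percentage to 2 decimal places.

6.76%

phi = phi₀·exp(−k·z) = 0.6 × exp(−0.52 × 4.2) = 0.6 × exp(−2.184)
  = 0.6 × 0.1126 = 0.0676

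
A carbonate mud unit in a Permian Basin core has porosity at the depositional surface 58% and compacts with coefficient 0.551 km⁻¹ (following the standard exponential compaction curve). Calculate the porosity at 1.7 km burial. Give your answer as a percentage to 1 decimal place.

n = n₀·exp(−k·Z) = 0.58 × exp(−0.551 × 1.7) = 0.58 × exp(−0.9367)
  = 0.58 × 0.3919 = 0.2273

22.7%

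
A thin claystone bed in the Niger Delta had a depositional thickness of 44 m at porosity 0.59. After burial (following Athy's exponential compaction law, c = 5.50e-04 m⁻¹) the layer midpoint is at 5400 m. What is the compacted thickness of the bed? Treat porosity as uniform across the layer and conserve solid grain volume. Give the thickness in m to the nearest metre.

Working in km (1 km = 1000 m; c in km⁻¹ = c in m⁻¹ × 1000):
Porosity at 5.4 km: phi = 0.59·exp(−0.55×5.4) = 0.0303
Solid-volume conservation: h(1−phi) = h₀(1−phi₀) ⇒ h = h₀·(1−phi₀)/(1−phi)
h = 0.044 × (1 − 0.59)/(1 − 0.0303) = 0.044 × 0.4228 = 0.0186 km

19 m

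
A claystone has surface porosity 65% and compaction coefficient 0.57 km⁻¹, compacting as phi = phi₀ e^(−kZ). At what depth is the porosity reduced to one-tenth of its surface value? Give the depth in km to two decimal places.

phi/phi₀ = 1/10 ⇒ exp(−k·Z) = 1/10 ⇒ Z = ln(10) / k
Z = 2.3026 / 0.57 = 4.040 km

4.04 km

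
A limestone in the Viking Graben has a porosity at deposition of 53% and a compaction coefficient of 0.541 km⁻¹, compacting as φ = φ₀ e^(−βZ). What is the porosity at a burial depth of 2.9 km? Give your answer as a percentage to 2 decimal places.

11.04%

φ = φ₀·exp(−β·Z) = 0.53 × exp(−0.541 × 2.9) = 0.53 × exp(−1.569)
  = 0.53 × 0.2083 = 0.1104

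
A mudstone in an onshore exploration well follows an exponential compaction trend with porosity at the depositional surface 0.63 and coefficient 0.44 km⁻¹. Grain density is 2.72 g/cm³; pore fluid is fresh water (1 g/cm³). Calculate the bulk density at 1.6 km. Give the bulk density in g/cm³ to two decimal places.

2.18 g/cm³

Porosity at depth: φ = 0.63·exp(−0.44×1.6) = 0.63×0.4946 = 0.3116
Bulk density: ρ_b = (1−φ)ρ_g + φ·ρ_f = 0.6884×2.72 + 0.3116×1
       = 1.872 + 0.312 = 2.184 g/cm³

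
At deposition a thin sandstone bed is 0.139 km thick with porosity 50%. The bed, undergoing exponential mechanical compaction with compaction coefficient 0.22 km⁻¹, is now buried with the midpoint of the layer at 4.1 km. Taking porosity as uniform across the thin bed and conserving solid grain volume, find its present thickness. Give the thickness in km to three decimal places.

0.087 km

Porosity at 4.1 km: φ = 0.5·exp(−0.22×4.1) = 0.2029
Solid-volume conservation: h(1−φ) = h₀(1−φ₀) ⇒ h = h₀·(1−φ₀)/(1−φ)
h = 0.139 × (1 − 0.5)/(1 − 0.2029) = 0.139 × 0.6273 = 0.0872 km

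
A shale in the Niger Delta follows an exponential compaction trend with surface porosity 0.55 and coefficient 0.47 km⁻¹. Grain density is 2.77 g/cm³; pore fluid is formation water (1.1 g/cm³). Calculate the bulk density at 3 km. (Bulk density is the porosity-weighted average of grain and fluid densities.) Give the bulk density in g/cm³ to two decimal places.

Porosity at depth: n = 0.55·exp(−0.47×3) = 0.55×0.2441 = 0.1343
Bulk density: ρ_b = (1−n)ρ_g + n·ρ_f = 0.8657×2.77 + 0.1343×1.1
       = 2.398 + 0.148 = 2.546 g/cm³

2.55 g/cm³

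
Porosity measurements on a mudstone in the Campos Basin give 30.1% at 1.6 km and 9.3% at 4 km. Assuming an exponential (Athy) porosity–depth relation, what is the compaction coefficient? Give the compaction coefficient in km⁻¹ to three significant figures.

Athy: phi(z) = phi₀ e^(−cz) ⇒ phi₁/phi₂ = e^{c(z₂−z₁)} ⇒ c = ln(phi₁/phi₂)/(z₂−z₁)
c = ln(0.301/0.093) / (4 − 1.6) = ln(3.237) / 2.4 = 1.1745 / 2.4 = 0.4894 km⁻¹

0.489 km⁻¹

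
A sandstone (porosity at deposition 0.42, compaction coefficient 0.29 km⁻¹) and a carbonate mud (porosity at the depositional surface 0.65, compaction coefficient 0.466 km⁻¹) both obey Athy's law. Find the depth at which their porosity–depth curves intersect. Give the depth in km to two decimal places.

2.48 km

Set phi₀ₐ e^(−βₐZ) = phi₀ᵦ e^(−βᵦZ) ⇒ ln(phi₀ₐ/phi₀ᵦ) = (βₐ − βᵦ)·Z
Z = ln(0.42/0.65) / (0.29 − 0.466) = -0.4367 / -0.176 = 2.481 km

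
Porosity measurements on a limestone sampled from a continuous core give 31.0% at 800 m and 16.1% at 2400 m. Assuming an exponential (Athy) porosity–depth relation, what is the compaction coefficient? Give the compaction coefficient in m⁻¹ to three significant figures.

0.000409 m⁻¹

Working in km (1 km = 1000 m; β in km⁻¹ = β in m⁻¹ × 1000):
Athy: phi(Z) = phi₀ e^(−βZ) ⇒ phi₁/phi₂ = e^{β(Z₂−Z₁)} ⇒ β = ln(phi₁/phi₂)/(Z₂−Z₁)
β = ln(0.31/0.161) / (2.4 − 0.8) = ln(1.925) / 1.6 = 0.6552 / 1.6 = 0.4095 km⁻¹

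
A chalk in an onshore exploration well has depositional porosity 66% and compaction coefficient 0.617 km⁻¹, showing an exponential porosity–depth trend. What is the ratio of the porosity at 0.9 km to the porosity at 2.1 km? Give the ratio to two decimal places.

n(d₁)/n(d₂) = e^(−β·d₁)/e^(−β·d₂) = e^{β(d₂−d₁)}
= exp(0.617 × 1.2) = exp(0.7404) = 2.0968

2.10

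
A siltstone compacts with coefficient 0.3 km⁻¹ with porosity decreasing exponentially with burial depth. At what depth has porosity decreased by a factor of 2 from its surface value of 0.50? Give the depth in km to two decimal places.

phi/phi₀ = 1/2 ⇒ exp(−k·d) = 1/2 ⇒ d = ln(2) / k
d = 0.6931 / 0.3 = 2.310 km

2.31 km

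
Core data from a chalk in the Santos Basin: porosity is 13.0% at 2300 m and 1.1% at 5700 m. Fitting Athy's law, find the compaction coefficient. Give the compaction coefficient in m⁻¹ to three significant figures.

Working in km (1 km = 1000 m; c in km⁻¹ = c in m⁻¹ × 1000):
Athy: φ(z) = φ₀ e^(−cz) ⇒ φ₁/φ₂ = e^{c(z₂−z₁)} ⇒ c = ln(φ₁/φ₂)/(z₂−z₁)
c = ln(0.13/0.011) / (5.7 − 2.3) = ln(11.82) / 3.4 = 2.4696 / 3.4 = 0.7264 km⁻¹

0.000726 m⁻¹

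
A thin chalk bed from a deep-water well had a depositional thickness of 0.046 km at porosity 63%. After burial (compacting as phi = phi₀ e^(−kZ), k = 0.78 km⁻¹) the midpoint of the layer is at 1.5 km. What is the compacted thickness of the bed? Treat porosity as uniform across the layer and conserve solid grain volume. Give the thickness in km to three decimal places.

0.021 km

Porosity at 1.5 km: phi = 0.63·exp(−0.78×1.5) = 0.1955
Solid-volume conservation: h(1−phi) = h₀(1−phi₀) ⇒ h = h₀·(1−phi₀)/(1−phi)
h = 0.046 × (1 − 0.63)/(1 − 0.1955) = 0.046 × 0.4599 = 0.0212 km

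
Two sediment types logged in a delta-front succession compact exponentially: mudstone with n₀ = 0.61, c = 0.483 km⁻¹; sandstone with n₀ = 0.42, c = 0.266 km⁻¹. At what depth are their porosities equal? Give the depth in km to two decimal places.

Set n₀ₐ e^(−cₐZ) = n₀ᵦ e^(−cᵦZ) ⇒ ln(n₀ₐ/n₀ᵦ) = (cₐ − cᵦ)·Z
Z = ln(0.61/0.42) / (0.483 − 0.266) = 0.3732 / 0.217 = 1.720 km

1.72 km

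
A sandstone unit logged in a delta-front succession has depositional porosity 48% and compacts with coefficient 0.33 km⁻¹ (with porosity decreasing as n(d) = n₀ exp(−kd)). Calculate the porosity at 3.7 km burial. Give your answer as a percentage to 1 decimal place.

14.2%

n = n₀·exp(−k·d) = 0.48 × exp(−0.33 × 3.7) = 0.48 × exp(−1.221)
  = 0.48 × 0.2949 = 0.1416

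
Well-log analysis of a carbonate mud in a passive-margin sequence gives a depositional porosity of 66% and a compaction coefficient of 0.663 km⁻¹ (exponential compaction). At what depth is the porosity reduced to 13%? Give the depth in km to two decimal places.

Invert Athy's law: Z = ln(phi₀/phi) / c
Z = ln(0.66/0.13) / 0.663 = ln(5.077) / 0.663 = 1.6247 / 0.663 = 2.451 km

2.45 km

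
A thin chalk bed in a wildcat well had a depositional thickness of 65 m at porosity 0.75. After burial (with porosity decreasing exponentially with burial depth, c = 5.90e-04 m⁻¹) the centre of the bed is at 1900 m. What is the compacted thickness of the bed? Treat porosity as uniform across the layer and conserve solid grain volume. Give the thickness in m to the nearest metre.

22 m

Working in km (1 km = 1000 m; c in km⁻¹ = c in m⁻¹ × 1000):
Porosity at 1.9 km: φ = 0.75·exp(−0.59×1.9) = 0.2445
Solid-volume conservation: h(1−φ) = h₀(1−φ₀) ⇒ h = h₀·(1−φ₀)/(1−φ)
h = 0.065 × (1 − 0.75)/(1 − 0.2445) = 0.065 × 0.3309 = 0.0215 km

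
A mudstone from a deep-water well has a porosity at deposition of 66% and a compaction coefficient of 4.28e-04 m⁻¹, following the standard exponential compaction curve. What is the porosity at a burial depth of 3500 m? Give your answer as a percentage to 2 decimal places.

Working in km (1 km = 1000 m; k in km⁻¹ = k in m⁻¹ × 1000):
n = n₀·exp(−k·z) = 0.66 × exp(−0.428 × 3.5) = 0.66 × exp(−1.498)
  = 0.66 × 0.2236 = 0.1476

14.76%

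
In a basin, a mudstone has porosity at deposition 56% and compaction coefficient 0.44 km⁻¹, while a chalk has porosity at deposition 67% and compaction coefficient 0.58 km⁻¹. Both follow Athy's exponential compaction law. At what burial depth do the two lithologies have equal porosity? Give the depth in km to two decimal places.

1.28 km

Set phi₀ₐ e^(−kₐz) = phi₀ᵦ e^(−kᵦz) ⇒ ln(phi₀ₐ/phi₀ᵦ) = (kₐ − kᵦ)·z
z = ln(0.56/0.67) / (0.44 − 0.58) = -0.1793 / -0.14 = 1.281 km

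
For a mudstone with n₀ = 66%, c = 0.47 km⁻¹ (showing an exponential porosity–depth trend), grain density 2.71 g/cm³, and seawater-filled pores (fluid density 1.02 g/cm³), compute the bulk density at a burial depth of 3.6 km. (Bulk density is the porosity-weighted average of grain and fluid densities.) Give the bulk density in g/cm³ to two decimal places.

2.50 g/cm³

Porosity at depth: n = 0.66·exp(−0.47×3.6) = 0.66×0.1842 = 0.1215
Bulk density: ρ_b = (1−n)ρ_g + n·ρ_f = 0.8785×2.71 + 0.1215×1.02
       = 2.381 + 0.124 = 2.505 g/cm³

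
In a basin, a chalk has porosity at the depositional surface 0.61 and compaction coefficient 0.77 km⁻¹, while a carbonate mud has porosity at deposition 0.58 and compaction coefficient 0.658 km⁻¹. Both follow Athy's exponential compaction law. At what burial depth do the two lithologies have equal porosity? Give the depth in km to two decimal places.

Set n₀ₐ e^(−cₐZ) = n₀ᵦ e^(−cᵦZ) ⇒ ln(n₀ₐ/n₀ᵦ) = (cₐ − cᵦ)·Z
Z = ln(0.61/0.58) / (0.77 − 0.658) = 0.0504 / 0.112 = 0.450 km

0.45 km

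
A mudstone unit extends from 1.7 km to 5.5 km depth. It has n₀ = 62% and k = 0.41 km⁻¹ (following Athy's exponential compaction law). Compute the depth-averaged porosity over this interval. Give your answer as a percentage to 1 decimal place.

⟨n⟩ = (1/(Z₂−Z₁)) ∫ n₀ e^(−kZ) dZ = n₀·(e^(−k·Z₁) − e^(−k·Z₂)) / (k·(Z₂−Z₁))
e^(−0.41×1.7) = 0.4981; e^(−0.41×5.5) = 0.1049
⟨n⟩ = 0.62 × (0.4981 − 0.1049) / (0.41 × 3.8) = 0.62 × 0.2524 = 0.1565

15.6%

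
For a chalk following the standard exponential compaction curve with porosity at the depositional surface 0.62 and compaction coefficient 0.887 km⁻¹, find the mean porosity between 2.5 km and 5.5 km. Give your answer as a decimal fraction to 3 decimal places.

⟨n⟩ = (1/(d₂−d₁)) ∫ n₀ e^(−kd) dd = n₀·(e^(−k·d₁) − e^(−k·d₂)) / (k·(d₂−d₁))
e^(−0.887×2.5) = 0.1089; e^(−0.887×5.5) = 0.0076
⟨n⟩ = 0.62 × (0.1089 − 0.0076) / (0.887 × 3) = 0.62 × 0.0381 = 0.0236

0.024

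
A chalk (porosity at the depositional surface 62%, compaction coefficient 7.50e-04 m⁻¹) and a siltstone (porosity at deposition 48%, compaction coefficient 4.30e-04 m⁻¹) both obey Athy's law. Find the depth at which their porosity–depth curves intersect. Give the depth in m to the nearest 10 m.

800 m

Working in km (1 km = 1000 m; c in km⁻¹ = c in m⁻¹ × 1000):
Set φ₀ₐ e^(−cₐZ) = φ₀ᵦ e^(−cᵦZ) ⇒ ln(φ₀ₐ/φ₀ᵦ) = (cₐ − cᵦ)·Z
Z = ln(0.62/0.48) / (0.75 − 0.43) = 0.2559 / 0.32 = 0.800 km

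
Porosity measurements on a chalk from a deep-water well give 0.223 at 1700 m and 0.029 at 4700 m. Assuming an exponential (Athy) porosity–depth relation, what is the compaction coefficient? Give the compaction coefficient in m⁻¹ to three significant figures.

Working in km (1 km = 1000 m; k in km⁻¹ = k in m⁻¹ × 1000):
Athy: phi(Z) = phi₀ e^(−kZ) ⇒ phi₁/phi₂ = e^{k(Z₂−Z₁)} ⇒ k = ln(phi₁/phi₂)/(Z₂−Z₁)
k = ln(0.223/0.029) / (4.7 − 1.7) = ln(7.69) / 3 = 2.0399 / 3 = 0.68 km⁻¹

0.000680 m⁻¹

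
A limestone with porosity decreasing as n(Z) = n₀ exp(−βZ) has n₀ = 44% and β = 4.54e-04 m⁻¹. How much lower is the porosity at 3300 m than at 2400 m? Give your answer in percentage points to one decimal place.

5.0 percentage points

Working in km (1 km = 1000 m; β in km⁻¹ = β in m⁻¹ × 1000):
n(2.4) = 0.44·e^(−0.454×2.4) = 0.1480
n(3.3) = 0.44·e^(−0.454×3.3) = 0.0984
Δn = 0.1480 − 0.0984 = 0.0496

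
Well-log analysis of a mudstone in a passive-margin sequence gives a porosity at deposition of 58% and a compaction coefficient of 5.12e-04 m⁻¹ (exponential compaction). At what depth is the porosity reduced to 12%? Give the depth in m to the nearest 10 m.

3080 m

Working in km (1 km = 1000 m; β in km⁻¹ = β in m⁻¹ × 1000):
Invert Athy's law: Z = ln(φ₀/φ) / β
Z = ln(0.58/0.12) / 0.512 = ln(4.833) / 0.512 = 1.5755 / 0.512 = 3.077 km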